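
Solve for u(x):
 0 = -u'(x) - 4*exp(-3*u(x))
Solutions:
 u(x) = log(C1 - 12*x)/3
 u(x) = log((-3^(1/3) - 3^(5/6)*I)*(C1 - 4*x)^(1/3)/2)
 u(x) = log((-3^(1/3) + 3^(5/6)*I)*(C1 - 4*x)^(1/3)/2)


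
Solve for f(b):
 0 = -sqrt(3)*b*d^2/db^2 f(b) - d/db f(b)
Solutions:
 f(b) = C1 + C2*b^(1 - sqrt(3)/3)


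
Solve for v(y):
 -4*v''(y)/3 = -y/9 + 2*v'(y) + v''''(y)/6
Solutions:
 v(y) = C1 + C2*exp(-6^(1/3)*y*(-(27 + sqrt(1113))^(1/3) + 4*6^(1/3)/(27 + sqrt(1113))^(1/3))/6)*sin(2^(1/3)*3^(1/6)*y*(2*2^(1/3)/(27 + sqrt(1113))^(1/3) + 3^(2/3)*(27 + sqrt(1113))^(1/3)/6)) + C3*exp(-6^(1/3)*y*(-(27 + sqrt(1113))^(1/3) + 4*6^(1/3)/(27 + sqrt(1113))^(1/3))/6)*cos(2^(1/3)*3^(1/6)*y*(2*2^(1/3)/(27 + sqrt(1113))^(1/3) + 3^(2/3)*(27 + sqrt(1113))^(1/3)/6)) + C4*exp(6^(1/3)*y*(-(27 + sqrt(1113))^(1/3) + 4*6^(1/3)/(27 + sqrt(1113))^(1/3))/3) + y^2/36 - y/27


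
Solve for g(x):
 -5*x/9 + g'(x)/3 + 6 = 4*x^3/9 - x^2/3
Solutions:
 g(x) = C1 + x^4/3 - x^3/3 + 5*x^2/6 - 18*x


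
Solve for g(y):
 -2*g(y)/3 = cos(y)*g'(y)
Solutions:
 g(y) = C1*(sin(y) - 1)^(1/3)/(sin(y) + 1)^(1/3)


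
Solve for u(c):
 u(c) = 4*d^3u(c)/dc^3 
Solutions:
 u(c) = C3*exp(2^(1/3)*c/2) + (C1*sin(2^(1/3)*sqrt(3)*c/4) + C2*cos(2^(1/3)*sqrt(3)*c/4))*exp(-2^(1/3)*c/4)


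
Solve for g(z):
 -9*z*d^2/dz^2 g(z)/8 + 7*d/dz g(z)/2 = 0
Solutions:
 g(z) = C1 + C2*z^(37/9)


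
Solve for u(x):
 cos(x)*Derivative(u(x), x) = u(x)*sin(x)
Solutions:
 u(x) = C1/cos(x)


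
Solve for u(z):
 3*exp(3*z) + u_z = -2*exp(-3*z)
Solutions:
 u(z) = C1 - exp(3*z) + 2*exp(-3*z)/3


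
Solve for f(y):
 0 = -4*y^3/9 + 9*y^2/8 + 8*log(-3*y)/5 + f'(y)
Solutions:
 f(y) = C1 + y^4/9 - 3*y^3/8 - 8*y*log(-y)/5 + 8*y*(1 - log(3))/5


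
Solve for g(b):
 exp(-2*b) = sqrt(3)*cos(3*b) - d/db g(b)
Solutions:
 g(b) = C1 + sqrt(3)*sin(3*b)/3 + exp(-2*b)/2


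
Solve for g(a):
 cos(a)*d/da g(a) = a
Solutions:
 g(a) = C1 + Integral(a/cos(a), a)


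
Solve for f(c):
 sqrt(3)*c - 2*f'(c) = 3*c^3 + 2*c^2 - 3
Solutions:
 f(c) = C1 - 3*c^4/8 - c^3/3 + sqrt(3)*c^2/4 + 3*c/2


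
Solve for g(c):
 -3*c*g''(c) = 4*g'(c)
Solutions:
 g(c) = C1 + C2/c^(1/3)


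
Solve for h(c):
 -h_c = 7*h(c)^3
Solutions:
 h(c) = -sqrt(2)*sqrt(-1/(C1 - 7*c))/2
 h(c) = sqrt(2)*sqrt(-1/(C1 - 7*c))/2


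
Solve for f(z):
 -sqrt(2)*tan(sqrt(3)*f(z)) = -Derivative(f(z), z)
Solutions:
 f(z) = sqrt(3)*(pi - asin(C1*exp(sqrt(6)*z)))/3
 f(z) = sqrt(3)*asin(C1*exp(sqrt(6)*z))/3


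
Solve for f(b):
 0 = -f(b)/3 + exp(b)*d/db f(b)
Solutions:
 f(b) = C1*exp(-exp(-b)/3)


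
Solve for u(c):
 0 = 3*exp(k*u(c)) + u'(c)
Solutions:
 u(c) = Piecewise((log(1/(C1*k + 3*c*k))/k, Ne(k, 0)), (nan, True))
 u(c) = Piecewise((C1 - 3*c, Eq(k, 0)), (nan, True))


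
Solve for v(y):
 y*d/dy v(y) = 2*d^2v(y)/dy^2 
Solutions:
 v(y) = C1 + C2*erfi(y/2)


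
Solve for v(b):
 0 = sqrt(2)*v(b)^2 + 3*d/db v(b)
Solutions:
 v(b) = 3/(C1 + sqrt(2)*b)


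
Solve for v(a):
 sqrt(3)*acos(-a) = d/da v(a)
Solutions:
 v(a) = C1 + sqrt(3)*(a*acos(-a) + sqrt(1 - a^2))


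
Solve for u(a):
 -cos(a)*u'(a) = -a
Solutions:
 u(a) = C1 + Integral(a/cos(a), a)


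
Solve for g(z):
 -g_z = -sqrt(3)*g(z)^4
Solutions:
 g(z) = (-1/(C1 + 3*sqrt(3)*z))^(1/3)
 g(z) = (-1/(C1 + sqrt(3)*z))^(1/3)*(-3^(2/3) - 3*3^(1/6)*I)/6
 g(z) = (-1/(C1 + sqrt(3)*z))^(1/3)*(-3^(2/3) + 3*3^(1/6)*I)/6


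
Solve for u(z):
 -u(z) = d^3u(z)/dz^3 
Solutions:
 u(z) = C3*exp(-z) + (C1*sin(sqrt(3)*z/2) + C2*cos(sqrt(3)*z/2))*exp(z/2)


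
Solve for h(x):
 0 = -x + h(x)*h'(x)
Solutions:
 h(x) = -sqrt(C1 + x^2)
 h(x) = sqrt(C1 + x^2)


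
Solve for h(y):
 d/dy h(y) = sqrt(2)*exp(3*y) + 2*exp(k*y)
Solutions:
 h(y) = C1 + sqrt(2)*exp(3*y)/3 + 2*exp(k*y)/k


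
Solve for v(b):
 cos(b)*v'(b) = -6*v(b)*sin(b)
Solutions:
 v(b) = C1*cos(b)^6


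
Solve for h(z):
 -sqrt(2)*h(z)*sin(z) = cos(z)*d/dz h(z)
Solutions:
 h(z) = C1*cos(z)^(sqrt(2))


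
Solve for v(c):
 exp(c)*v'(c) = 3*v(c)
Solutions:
 v(c) = C1*exp(-3*exp(-c))


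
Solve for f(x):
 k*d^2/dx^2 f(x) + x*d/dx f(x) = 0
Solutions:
 f(x) = C1 + C2*sqrt(k)*erf(sqrt(2)*x*sqrt(1/k)/2)


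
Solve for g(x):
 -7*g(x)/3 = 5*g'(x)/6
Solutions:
 g(x) = C1*exp(-14*x/5)


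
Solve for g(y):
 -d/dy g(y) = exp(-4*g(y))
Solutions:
 g(y) = log(-I*(C1 - 4*y)^(1/4))
 g(y) = log(I*(C1 - 4*y)^(1/4))
 g(y) = log(-(C1 - 4*y)^(1/4))
 g(y) = log(C1 - 4*y)/4


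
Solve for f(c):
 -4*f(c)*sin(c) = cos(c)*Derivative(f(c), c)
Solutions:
 f(c) = C1*cos(c)^4


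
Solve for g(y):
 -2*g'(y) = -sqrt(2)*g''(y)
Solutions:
 g(y) = C1 + C2*exp(sqrt(2)*y)


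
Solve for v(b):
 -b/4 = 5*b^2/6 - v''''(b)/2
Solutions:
 v(b) = C1 + C2*b + C3*b^2 + C4*b^3 + b^6/216 + b^5/240


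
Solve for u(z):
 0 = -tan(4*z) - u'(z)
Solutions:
 u(z) = C1 + log(cos(4*z))/4


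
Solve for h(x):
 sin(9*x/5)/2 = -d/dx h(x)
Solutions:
 h(x) = C1 + 5*cos(9*x/5)/18


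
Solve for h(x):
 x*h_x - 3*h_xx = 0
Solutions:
 h(x) = C1 + C2*erfi(sqrt(6)*x/6)


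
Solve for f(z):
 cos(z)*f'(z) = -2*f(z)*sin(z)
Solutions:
 f(z) = C1*cos(z)^2


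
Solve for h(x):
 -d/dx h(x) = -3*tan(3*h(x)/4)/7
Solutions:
 h(x) = -4*asin(C1*exp(9*x/28))/3 + 4*pi/3
 h(x) = 4*asin(C1*exp(9*x/28))/3


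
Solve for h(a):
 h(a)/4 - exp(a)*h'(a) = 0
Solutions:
 h(a) = C1*exp(-exp(-a)/4)


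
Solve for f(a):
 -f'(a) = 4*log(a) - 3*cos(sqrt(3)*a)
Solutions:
 f(a) = C1 - 4*a*log(a) + 4*a + sqrt(3)*sin(sqrt(3)*a)


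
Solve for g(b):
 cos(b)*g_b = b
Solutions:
 g(b) = C1 + Integral(b/cos(b), b)


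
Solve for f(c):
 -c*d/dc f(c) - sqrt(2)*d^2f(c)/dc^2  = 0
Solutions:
 f(c) = C1 + C2*erf(2^(1/4)*c/2)


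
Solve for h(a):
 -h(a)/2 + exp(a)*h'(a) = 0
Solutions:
 h(a) = C1*exp(-exp(-a)/2)


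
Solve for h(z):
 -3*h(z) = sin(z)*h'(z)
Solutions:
 h(z) = C1*(cos(z) + 1)^(3/2)/(cos(z) - 1)^(3/2)


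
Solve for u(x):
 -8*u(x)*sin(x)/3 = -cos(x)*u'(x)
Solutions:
 u(x) = C1/cos(x)^(8/3)


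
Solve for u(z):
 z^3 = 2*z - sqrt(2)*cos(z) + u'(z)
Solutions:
 u(z) = C1 + z^4/4 - z^2 + sqrt(2)*sin(z)


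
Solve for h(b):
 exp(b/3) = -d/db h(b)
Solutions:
 h(b) = C1 - 3*exp(b/3)


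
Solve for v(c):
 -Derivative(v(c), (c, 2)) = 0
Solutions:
 v(c) = C1 + C2*c


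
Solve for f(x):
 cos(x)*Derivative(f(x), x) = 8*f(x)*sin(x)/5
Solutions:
 f(x) = C1/cos(x)^(8/5)


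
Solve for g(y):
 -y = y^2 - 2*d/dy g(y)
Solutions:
 g(y) = C1 + y^3/6 + y^2/4


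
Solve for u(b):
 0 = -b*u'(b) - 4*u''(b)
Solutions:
 u(b) = C1 + C2*erf(sqrt(2)*b/4)


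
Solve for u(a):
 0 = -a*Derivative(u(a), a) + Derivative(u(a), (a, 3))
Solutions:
 u(a) = C1 + Integral(C2*airyai(a) + C3*airybi(a), a)


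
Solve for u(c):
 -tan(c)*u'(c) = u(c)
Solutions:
 u(c) = C1/sin(c)


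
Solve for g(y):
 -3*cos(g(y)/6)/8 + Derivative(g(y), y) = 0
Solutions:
 -3*y/8 - 3*log(sin(g(y)/6) - 1) + 3*log(sin(g(y)/6) + 1) = C1


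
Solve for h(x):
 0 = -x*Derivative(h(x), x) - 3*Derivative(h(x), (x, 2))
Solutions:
 h(x) = C1 + C2*erf(sqrt(6)*x/6)


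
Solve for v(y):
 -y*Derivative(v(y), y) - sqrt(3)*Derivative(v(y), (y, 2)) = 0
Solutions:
 v(y) = C1 + C2*erf(sqrt(2)*3^(3/4)*y/6)


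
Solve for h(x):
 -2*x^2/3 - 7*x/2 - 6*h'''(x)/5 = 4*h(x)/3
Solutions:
 h(x) = C3*exp(-30^(1/3)*x/3) - x^2/2 - 21*x/8 + (C1*sin(10^(1/3)*3^(5/6)*x/6) + C2*cos(10^(1/3)*3^(5/6)*x/6))*exp(30^(1/3)*x/6)


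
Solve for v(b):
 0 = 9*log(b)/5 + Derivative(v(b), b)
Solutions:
 v(b) = C1 - 9*b*log(b)/5 + 9*b/5


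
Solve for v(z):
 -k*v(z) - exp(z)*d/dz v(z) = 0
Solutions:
 v(z) = C1*exp(k*exp(-z))


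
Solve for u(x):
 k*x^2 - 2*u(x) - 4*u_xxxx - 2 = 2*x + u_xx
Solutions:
 u(x) = k*x^2/2 - k/2 - x + (C1*sin(2^(3/4)*x*cos(atan(sqrt(31))/2)/2) + C2*cos(2^(3/4)*x*cos(atan(sqrt(31))/2)/2))*exp(-2^(3/4)*x*sin(atan(sqrt(31))/2)/2) + (C3*sin(2^(3/4)*x*cos(atan(sqrt(31))/2)/2) + C4*cos(2^(3/4)*x*cos(atan(sqrt(31))/2)/2))*exp(2^(3/4)*x*sin(atan(sqrt(31))/2)/2) - 1


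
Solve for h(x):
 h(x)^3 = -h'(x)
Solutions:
 h(x) = -sqrt(2)*sqrt(-1/(C1 - x))/2
 h(x) = sqrt(2)*sqrt(-1/(C1 - x))/2


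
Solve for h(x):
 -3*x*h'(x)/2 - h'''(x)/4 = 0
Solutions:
 h(x) = C1 + Integral(C2*airyai(-6^(1/3)*x) + C3*airybi(-6^(1/3)*x), x)


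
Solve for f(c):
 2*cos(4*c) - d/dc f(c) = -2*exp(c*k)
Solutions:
 f(c) = C1 + sin(4*c)/2 + 2*exp(c*k)/k


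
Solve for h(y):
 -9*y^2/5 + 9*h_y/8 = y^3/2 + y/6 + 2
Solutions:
 h(y) = C1 + y^4/9 + 8*y^3/15 + 2*y^2/27 + 16*y/9


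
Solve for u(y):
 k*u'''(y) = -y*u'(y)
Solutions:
 u(y) = C1 + Integral(C2*airyai(y*(-1/k)^(1/3)) + C3*airybi(y*(-1/k)^(1/3)), y)


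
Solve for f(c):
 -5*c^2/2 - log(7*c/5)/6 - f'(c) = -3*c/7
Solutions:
 f(c) = C1 - 5*c^3/6 + 3*c^2/14 - c*log(c)/6 - c*log(7)/6 + c/6 + c*log(5)/6


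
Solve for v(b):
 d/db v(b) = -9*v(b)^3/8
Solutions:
 v(b) = -2*sqrt(-1/(C1 - 9*b))
 v(b) = 2*sqrt(-1/(C1 - 9*b))


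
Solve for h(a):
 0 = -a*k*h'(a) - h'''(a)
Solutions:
 h(a) = C1 + Integral(C2*airyai(a*(-k)^(1/3)) + C3*airybi(a*(-k)^(1/3)), a)


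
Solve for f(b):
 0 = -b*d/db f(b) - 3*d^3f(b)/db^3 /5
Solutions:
 f(b) = C1 + Integral(C2*airyai(-3^(2/3)*5^(1/3)*b/3) + C3*airybi(-3^(2/3)*5^(1/3)*b/3), b)


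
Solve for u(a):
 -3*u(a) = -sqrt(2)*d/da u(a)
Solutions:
 u(a) = C1*exp(3*sqrt(2)*a/2)


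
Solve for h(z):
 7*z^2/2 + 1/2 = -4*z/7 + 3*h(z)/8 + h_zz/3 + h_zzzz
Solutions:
 h(z) = 28*z^2/3 + 32*z/21 + (C1*sin(6^(1/4)*z*cos(atan(5*sqrt(2)/2)/2)/2) + C2*cos(6^(1/4)*z*cos(atan(5*sqrt(2)/2)/2)/2))*exp(-6^(1/4)*z*sin(atan(5*sqrt(2)/2)/2)/2) + (C3*sin(6^(1/4)*z*cos(atan(5*sqrt(2)/2)/2)/2) + C4*cos(6^(1/4)*z*cos(atan(5*sqrt(2)/2)/2)/2))*exp(6^(1/4)*z*sin(atan(5*sqrt(2)/2)/2)/2) - 412/27


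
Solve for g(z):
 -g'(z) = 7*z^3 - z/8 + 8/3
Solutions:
 g(z) = C1 - 7*z^4/4 + z^2/16 - 8*z/3


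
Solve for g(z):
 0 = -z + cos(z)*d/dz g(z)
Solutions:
 g(z) = C1 + Integral(z/cos(z), z)


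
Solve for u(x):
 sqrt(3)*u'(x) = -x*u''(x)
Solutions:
 u(x) = C1 + C2*x^(1 - sqrt(3))


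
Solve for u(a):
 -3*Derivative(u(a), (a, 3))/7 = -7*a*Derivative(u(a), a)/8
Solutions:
 u(a) = C1 + Integral(C2*airyai(21^(2/3)*a/6) + C3*airybi(21^(2/3)*a/6), a)


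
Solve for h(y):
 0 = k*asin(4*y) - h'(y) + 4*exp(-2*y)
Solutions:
 h(y) = C1 + k*y*asin(4*y) + k*sqrt(1 - 16*y^2)/4 - 2*exp(-2*y)


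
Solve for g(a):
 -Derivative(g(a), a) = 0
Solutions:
 g(a) = C1


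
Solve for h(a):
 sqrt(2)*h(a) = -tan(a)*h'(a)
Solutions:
 h(a) = C1/sin(a)^(sqrt(2))


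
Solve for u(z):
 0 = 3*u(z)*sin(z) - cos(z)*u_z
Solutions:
 u(z) = C1/cos(z)^3


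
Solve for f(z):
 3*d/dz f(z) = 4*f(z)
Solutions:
 f(z) = C1*exp(4*z/3)


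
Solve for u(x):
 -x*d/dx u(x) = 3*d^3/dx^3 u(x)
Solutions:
 u(x) = C1 + Integral(C2*airyai(-3^(2/3)*x/3) + C3*airybi(-3^(2/3)*x/3), x)


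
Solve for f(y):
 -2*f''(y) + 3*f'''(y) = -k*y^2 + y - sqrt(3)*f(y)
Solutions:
 f(y) = C1*exp(y*(8*2^(1/3)/(-16 + sqrt(-256 + (-16 + 243*sqrt(3))^2) + 243*sqrt(3))^(1/3) + 8 + 2^(2/3)*(-16 + sqrt(-256 + (-16 + 243*sqrt(3))^2) + 243*sqrt(3))^(1/3))/36)*sin(2^(1/3)*sqrt(3)*y*(-2^(1/3)*(-16 + 27*sqrt(-256/729 + (-16/27 + 9*sqrt(3))^2) + 243*sqrt(3))^(1/3) + 8/(-16 + 27*sqrt(-256/729 + (-16/27 + 9*sqrt(3))^2) + 243*sqrt(3))^(1/3))/36) + C2*exp(y*(8*2^(1/3)/(-16 + sqrt(-256 + (-16 + 243*sqrt(3))^2) + 243*sqrt(3))^(1/3) + 8 + 2^(2/3)*(-16 + sqrt(-256 + (-16 + 243*sqrt(3))^2) + 243*sqrt(3))^(1/3))/36)*cos(2^(1/3)*sqrt(3)*y*(-2^(1/3)*(-16 + 27*sqrt(-256/729 + (-16/27 + 9*sqrt(3))^2) + 243*sqrt(3))^(1/3) + 8/(-16 + 27*sqrt(-256/729 + (-16/27 + 9*sqrt(3))^2) + 243*sqrt(3))^(1/3))/36) + C3*exp(y*(-2^(2/3)*(-16 + sqrt(-256 + (-16 + 243*sqrt(3))^2) + 243*sqrt(3))^(1/3) - 8*2^(1/3)/(-16 + sqrt(-256 + (-16 + 243*sqrt(3))^2) + 243*sqrt(3))^(1/3) + 4)/18) - sqrt(3)*k*y^2/3 - 4*k/3 + sqrt(3)*y/3


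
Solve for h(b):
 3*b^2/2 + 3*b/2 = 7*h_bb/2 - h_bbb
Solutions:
 h(b) = C1 + C2*b + C3*exp(7*b/2) + b^4/28 + 11*b^3/98 + 33*b^2/343


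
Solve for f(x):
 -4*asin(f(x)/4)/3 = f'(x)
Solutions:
 Integral(1/asin(_y/4), (_y, f(x))) = C1 - 4*x/3


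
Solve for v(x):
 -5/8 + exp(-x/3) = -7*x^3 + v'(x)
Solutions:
 v(x) = C1 + 7*x^4/4 - 5*x/8 - 3*exp(-x/3)


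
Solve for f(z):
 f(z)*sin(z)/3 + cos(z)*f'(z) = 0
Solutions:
 f(z) = C1*cos(z)^(1/3)


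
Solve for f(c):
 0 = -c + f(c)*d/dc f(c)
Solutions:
 f(c) = -sqrt(C1 + c^2)
 f(c) = sqrt(C1 + c^2)


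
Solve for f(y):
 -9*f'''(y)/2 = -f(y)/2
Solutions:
 f(y) = C3*exp(3^(1/3)*y/3) + (C1*sin(3^(5/6)*y/6) + C2*cos(3^(5/6)*y/6))*exp(-3^(1/3)*y/6)


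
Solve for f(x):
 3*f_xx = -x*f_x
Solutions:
 f(x) = C1 + C2*erf(sqrt(6)*x/6)


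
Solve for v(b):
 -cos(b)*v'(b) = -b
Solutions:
 v(b) = C1 + Integral(b/cos(b), b)


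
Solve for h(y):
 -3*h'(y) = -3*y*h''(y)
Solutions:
 h(y) = C1 + C2*y^2


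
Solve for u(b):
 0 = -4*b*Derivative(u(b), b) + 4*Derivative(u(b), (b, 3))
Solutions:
 u(b) = C1 + Integral(C2*airyai(b) + C3*airybi(b), b)


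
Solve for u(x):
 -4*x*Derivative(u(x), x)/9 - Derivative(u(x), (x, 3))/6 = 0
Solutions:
 u(x) = C1 + Integral(C2*airyai(-2*3^(2/3)*x/3) + C3*airybi(-2*3^(2/3)*x/3), x)


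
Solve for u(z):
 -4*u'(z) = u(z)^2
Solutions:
 u(z) = 4/(C1 + z)


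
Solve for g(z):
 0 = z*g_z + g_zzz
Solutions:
 g(z) = C1 + Integral(C2*airyai(-z) + C3*airybi(-z), z)


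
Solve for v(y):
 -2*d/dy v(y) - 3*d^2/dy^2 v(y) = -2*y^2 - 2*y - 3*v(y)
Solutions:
 v(y) = C1*exp(y*(-1 + sqrt(10))/3) + C2*exp(-y*(1 + sqrt(10))/3) - 2*y^2/3 - 14*y/9 - 64/27


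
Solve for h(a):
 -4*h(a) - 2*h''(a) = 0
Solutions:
 h(a) = C1*sin(sqrt(2)*a) + C2*cos(sqrt(2)*a)


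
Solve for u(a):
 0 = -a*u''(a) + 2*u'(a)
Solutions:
 u(a) = C1 + C2*a^3


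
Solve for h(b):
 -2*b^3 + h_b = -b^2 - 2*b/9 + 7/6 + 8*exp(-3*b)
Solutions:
 h(b) = C1 + b^4/2 - b^3/3 - b^2/9 + 7*b/6 - 8*exp(-3*b)/3


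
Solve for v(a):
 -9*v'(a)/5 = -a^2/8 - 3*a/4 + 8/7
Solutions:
 v(a) = C1 + 5*a^3/216 + 5*a^2/24 - 40*a/63


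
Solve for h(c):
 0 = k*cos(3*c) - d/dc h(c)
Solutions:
 h(c) = C1 + k*sin(3*c)/3


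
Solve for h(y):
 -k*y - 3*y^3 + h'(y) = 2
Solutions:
 h(y) = C1 + k*y^2/2 + 3*y^4/4 + 2*y


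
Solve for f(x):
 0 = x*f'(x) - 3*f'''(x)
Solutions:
 f(x) = C1 + Integral(C2*airyai(3^(2/3)*x/3) + C3*airybi(3^(2/3)*x/3), x)


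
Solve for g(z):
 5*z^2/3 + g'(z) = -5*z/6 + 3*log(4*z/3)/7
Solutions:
 g(z) = C1 - 5*z^3/9 - 5*z^2/12 + 3*z*log(z)/7 - 3*z*log(3)/7 - 3*z/7 + 6*z*log(2)/7


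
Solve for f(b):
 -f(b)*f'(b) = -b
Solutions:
 f(b) = -sqrt(C1 + b^2)
 f(b) = sqrt(C1 + b^2)


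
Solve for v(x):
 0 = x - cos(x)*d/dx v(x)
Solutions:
 v(x) = C1 + Integral(x/cos(x), x)


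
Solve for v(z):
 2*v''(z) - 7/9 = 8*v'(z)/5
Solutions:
 v(z) = C1 + C2*exp(4*z/5) - 35*z/72


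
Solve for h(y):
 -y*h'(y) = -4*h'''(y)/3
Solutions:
 h(y) = C1 + Integral(C2*airyai(6^(1/3)*y/2) + C3*airybi(6^(1/3)*y/2), y)


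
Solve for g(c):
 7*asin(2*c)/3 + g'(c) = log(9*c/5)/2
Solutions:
 g(c) = C1 + c*log(c)/2 - 7*c*asin(2*c)/3 - c*log(5)/2 - c/2 + c*log(3) - 7*sqrt(1 - 4*c^2)/6


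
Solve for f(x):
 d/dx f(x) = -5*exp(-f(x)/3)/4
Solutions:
 f(x) = 3*log(C1 - 5*x/12)


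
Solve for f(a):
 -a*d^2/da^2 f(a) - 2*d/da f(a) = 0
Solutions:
 f(a) = C1 + C2/a


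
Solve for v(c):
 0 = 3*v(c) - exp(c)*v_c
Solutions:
 v(c) = C1*exp(-3*exp(-c))


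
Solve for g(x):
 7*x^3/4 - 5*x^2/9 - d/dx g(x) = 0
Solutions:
 g(x) = C1 + 7*x^4/16 - 5*x^3/27


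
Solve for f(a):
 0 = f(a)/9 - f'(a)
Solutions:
 f(a) = C1*exp(a/9)


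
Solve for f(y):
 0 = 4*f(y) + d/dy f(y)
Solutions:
 f(y) = C1*exp(-4*y)


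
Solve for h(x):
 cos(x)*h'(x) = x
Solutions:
 h(x) = C1 + Integral(x/cos(x), x)


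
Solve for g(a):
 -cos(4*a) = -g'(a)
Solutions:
 g(a) = C1 + sin(4*a)/4


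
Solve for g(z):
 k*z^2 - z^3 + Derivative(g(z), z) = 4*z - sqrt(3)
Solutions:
 g(z) = C1 - k*z^3/3 + z^4/4 + 2*z^2 - sqrt(3)*z


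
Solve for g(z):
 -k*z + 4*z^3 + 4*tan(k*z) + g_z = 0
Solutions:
 g(z) = C1 + k*z^2/2 - z^4 - 4*Piecewise((-log(cos(k*z))/k, Ne(k, 0)), (0, True))


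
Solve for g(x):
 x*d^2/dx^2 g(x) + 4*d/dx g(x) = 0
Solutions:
 g(x) = C1 + C2/x^3


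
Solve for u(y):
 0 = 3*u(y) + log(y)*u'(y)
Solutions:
 u(y) = C1*exp(-3*li(y))


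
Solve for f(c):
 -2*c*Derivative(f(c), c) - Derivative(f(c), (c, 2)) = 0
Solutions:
 f(c) = C1 + C2*erf(c)


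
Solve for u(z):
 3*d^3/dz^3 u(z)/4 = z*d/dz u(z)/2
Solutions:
 u(z) = C1 + Integral(C2*airyai(2^(1/3)*3^(2/3)*z/3) + C3*airybi(2^(1/3)*3^(2/3)*z/3), z)


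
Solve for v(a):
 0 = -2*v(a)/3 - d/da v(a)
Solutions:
 v(a) = C1*exp(-2*a/3)


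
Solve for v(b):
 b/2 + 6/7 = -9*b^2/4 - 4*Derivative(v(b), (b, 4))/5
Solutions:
 v(b) = C1 + C2*b + C3*b^2 + C4*b^3 - b^6/128 - b^5/192 - 5*b^4/112


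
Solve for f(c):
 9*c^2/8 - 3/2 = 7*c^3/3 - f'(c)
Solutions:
 f(c) = C1 + 7*c^4/12 - 3*c^3/8 + 3*c/2


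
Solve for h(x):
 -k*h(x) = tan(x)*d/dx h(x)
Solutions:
 h(x) = C1*exp(-k*log(sin(x)))


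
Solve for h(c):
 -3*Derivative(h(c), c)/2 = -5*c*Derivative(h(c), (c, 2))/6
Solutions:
 h(c) = C1 + C2*c^(14/5)


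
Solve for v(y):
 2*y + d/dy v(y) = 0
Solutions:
 v(y) = C1 - y^2


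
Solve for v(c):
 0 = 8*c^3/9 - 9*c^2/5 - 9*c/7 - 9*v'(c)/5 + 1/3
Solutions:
 v(c) = C1 + 10*c^4/81 - c^3/3 - 5*c^2/14 + 5*c/27


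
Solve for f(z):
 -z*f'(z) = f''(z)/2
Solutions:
 f(z) = C1 + C2*erf(z)


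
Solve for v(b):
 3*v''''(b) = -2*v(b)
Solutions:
 v(b) = (C1*sin(6^(3/4)*b/6) + C2*cos(6^(3/4)*b/6))*exp(-6^(3/4)*b/6) + (C3*sin(6^(3/4)*b/6) + C4*cos(6^(3/4)*b/6))*exp(6^(3/4)*b/6)


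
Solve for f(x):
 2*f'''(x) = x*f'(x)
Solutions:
 f(x) = C1 + Integral(C2*airyai(2^(2/3)*x/2) + C3*airybi(2^(2/3)*x/2), x)


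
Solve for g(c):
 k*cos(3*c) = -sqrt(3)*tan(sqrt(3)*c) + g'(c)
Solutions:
 g(c) = C1 + k*sin(3*c)/3 - log(cos(sqrt(3)*c))


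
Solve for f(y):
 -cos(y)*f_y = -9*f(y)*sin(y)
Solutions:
 f(y) = C1/cos(y)^9


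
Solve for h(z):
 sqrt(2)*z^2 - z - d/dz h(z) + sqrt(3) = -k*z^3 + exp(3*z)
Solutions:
 h(z) = C1 + k*z^4/4 + sqrt(2)*z^3/3 - z^2/2 + sqrt(3)*z - exp(3*z)/3


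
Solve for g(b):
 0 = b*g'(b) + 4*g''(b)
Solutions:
 g(b) = C1 + C2*erf(sqrt(2)*b/4)


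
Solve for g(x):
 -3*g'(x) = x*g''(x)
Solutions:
 g(x) = C1 + C2/x^2


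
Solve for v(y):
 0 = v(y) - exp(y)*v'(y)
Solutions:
 v(y) = C1*exp(-exp(-y))


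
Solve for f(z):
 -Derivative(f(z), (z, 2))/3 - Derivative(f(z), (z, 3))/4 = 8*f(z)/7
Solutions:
 f(z) = C1*exp(z*(-28 + 14*2^(2/3)*7^(1/3)/(27*sqrt(785) + 757)^(1/3) + 2^(1/3)*7^(2/3)*(27*sqrt(785) + 757)^(1/3))/63)*sin(14^(1/3)*sqrt(3)*z*(-7^(1/3)*(27*sqrt(785) + 757)^(1/3) + 14*2^(1/3)/(27*sqrt(785) + 757)^(1/3))/63) + C2*exp(z*(-28 + 14*2^(2/3)*7^(1/3)/(27*sqrt(785) + 757)^(1/3) + 2^(1/3)*7^(2/3)*(27*sqrt(785) + 757)^(1/3))/63)*cos(14^(1/3)*sqrt(3)*z*(-7^(1/3)*(27*sqrt(785) + 757)^(1/3) + 14*2^(1/3)/(27*sqrt(785) + 757)^(1/3))/63) + C3*exp(-2*z*(14*2^(2/3)*7^(1/3)/(27*sqrt(785) + 757)^(1/3) + 14 + 2^(1/3)*7^(2/3)*(27*sqrt(785) + 757)^(1/3))/63)


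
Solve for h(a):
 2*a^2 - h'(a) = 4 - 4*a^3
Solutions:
 h(a) = C1 + a^4 + 2*a^3/3 - 4*a


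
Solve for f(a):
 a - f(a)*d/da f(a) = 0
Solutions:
 f(a) = -sqrt(C1 + a^2)
 f(a) = sqrt(C1 + a^2)


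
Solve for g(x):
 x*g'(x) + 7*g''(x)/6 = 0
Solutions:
 g(x) = C1 + C2*erf(sqrt(21)*x/7)


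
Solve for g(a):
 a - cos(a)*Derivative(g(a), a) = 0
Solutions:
 g(a) = C1 + Integral(a/cos(a), a)


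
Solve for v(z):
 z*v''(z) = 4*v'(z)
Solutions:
 v(z) = C1 + C2*z^5


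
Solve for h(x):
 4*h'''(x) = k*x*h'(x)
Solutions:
 h(x) = C1 + Integral(C2*airyai(2^(1/3)*k^(1/3)*x/2) + C3*airybi(2^(1/3)*k^(1/3)*x/2), x)


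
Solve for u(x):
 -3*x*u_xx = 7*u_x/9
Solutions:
 u(x) = C1 + C2*x^(20/27)


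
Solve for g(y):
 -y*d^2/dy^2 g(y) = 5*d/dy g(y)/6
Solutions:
 g(y) = C1 + C2*y^(1/6)


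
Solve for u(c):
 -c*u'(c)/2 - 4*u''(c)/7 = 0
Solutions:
 u(c) = C1 + C2*erf(sqrt(7)*c/4)


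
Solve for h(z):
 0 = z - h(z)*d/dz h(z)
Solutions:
 h(z) = -sqrt(C1 + z^2)
 h(z) = sqrt(C1 + z^2)


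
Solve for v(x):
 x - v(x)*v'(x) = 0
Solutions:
 v(x) = -sqrt(C1 + x^2)
 v(x) = sqrt(C1 + x^2)


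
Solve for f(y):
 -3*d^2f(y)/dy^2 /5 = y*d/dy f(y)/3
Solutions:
 f(y) = C1 + C2*erf(sqrt(10)*y/6)


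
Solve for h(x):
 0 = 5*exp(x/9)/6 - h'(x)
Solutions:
 h(x) = C1 + 15*exp(x/9)/2


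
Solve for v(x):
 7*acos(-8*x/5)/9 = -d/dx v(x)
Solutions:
 v(x) = C1 - 7*x*acos(-8*x/5)/9 - 7*sqrt(25 - 64*x^2)/72


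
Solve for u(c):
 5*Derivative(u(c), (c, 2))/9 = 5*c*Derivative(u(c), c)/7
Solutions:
 u(c) = C1 + C2*erfi(3*sqrt(14)*c/14)


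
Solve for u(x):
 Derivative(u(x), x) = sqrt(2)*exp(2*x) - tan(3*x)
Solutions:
 u(x) = C1 + sqrt(2)*exp(2*x)/2 + log(cos(3*x))/3


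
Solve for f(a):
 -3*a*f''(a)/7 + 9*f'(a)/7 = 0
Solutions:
 f(a) = C1 + C2*a^4


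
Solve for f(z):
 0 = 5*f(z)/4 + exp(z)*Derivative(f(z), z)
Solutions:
 f(z) = C1*exp(5*exp(-z)/4)


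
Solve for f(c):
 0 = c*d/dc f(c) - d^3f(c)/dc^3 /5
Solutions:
 f(c) = C1 + Integral(C2*airyai(5^(1/3)*c) + C3*airybi(5^(1/3)*c), c)


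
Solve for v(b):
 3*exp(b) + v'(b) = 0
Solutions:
 v(b) = C1 - 3*exp(b)


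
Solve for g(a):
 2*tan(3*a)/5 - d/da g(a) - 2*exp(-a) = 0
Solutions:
 g(a) = C1 + log(tan(3*a)^2 + 1)/15 + 2*exp(-a)


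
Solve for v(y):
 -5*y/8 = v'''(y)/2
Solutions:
 v(y) = C1 + C2*y + C3*y^2 - 5*y^4/96


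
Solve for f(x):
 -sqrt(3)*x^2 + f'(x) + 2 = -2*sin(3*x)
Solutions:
 f(x) = C1 + sqrt(3)*x^3/3 - 2*x + 2*cos(3*x)/3


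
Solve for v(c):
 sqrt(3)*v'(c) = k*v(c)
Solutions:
 v(c) = C1*exp(sqrt(3)*c*k/3)


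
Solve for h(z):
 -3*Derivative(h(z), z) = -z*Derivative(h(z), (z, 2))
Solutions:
 h(z) = C1 + C2*z^4


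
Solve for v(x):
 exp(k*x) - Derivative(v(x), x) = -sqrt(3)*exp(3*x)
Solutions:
 v(x) = C1 + sqrt(3)*exp(3*x)/3 + exp(k*x)/k


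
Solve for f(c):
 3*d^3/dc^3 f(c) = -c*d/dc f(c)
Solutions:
 f(c) = C1 + Integral(C2*airyai(-3^(2/3)*c/3) + C3*airybi(-3^(2/3)*c/3), c)


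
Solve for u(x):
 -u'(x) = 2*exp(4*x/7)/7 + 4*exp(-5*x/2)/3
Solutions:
 u(x) = C1 - exp(4*x/7)/2 + 8*exp(-5*x/2)/15


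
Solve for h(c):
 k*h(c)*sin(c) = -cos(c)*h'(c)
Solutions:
 h(c) = C1*exp(k*log(cos(c)))


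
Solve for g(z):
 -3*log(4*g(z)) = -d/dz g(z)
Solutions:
 -Integral(1/(log(_y) + 2*log(2)), (_y, g(z)))/3 = C1 - z


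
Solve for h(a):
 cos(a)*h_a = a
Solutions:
 h(a) = C1 + Integral(a/cos(a), a)


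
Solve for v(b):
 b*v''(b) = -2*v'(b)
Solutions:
 v(b) = C1 + C2/b


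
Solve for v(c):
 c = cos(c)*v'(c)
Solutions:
 v(c) = C1 + Integral(c/cos(c), c)


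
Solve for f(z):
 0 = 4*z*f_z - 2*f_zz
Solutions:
 f(z) = C1 + C2*erfi(z)


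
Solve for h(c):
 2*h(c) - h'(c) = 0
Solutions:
 h(c) = C1*exp(2*c)


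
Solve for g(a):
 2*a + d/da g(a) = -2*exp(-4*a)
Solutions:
 g(a) = C1 - a^2 + exp(-4*a)/2


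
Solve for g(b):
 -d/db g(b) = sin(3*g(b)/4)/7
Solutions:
 b/7 + 2*log(cos(3*g(b)/4) - 1)/3 - 2*log(cos(3*g(b)/4) + 1)/3 = C1


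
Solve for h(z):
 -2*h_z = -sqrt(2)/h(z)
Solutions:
 h(z) = -sqrt(C1 + sqrt(2)*z)
 h(z) = sqrt(C1 + sqrt(2)*z)


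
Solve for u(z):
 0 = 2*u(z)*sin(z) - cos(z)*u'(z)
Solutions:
 u(z) = C1/cos(z)^2


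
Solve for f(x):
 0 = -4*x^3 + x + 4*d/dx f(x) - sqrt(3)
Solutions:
 f(x) = C1 + x^4/4 - x^2/8 + sqrt(3)*x/4


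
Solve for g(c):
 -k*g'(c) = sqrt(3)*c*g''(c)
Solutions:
 g(c) = C1 + c^(-sqrt(3)*re(k)/3 + 1)*(C2*sin(sqrt(3)*log(c)*Abs(im(k))/3) + C3*cos(sqrt(3)*log(c)*im(k)/3))


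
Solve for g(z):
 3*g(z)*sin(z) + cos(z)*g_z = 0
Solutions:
 g(z) = C1*cos(z)^3


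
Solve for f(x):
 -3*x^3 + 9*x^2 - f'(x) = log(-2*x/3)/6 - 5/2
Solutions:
 f(x) = C1 - 3*x^4/4 + 3*x^3 - x*log(-x)/6 + x*(-log(2) + log(3) + 16)/6


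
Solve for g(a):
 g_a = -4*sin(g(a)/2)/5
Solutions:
 4*a/5 + log(cos(g(a)/2) - 1) - log(cos(g(a)/2) + 1) = C1


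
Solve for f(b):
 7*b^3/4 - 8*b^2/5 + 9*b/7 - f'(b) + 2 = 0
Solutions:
 f(b) = C1 + 7*b^4/16 - 8*b^3/15 + 9*b^2/14 + 2*b


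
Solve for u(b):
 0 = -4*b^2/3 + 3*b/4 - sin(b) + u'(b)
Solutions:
 u(b) = C1 + 4*b^3/9 - 3*b^2/8 - cos(b)


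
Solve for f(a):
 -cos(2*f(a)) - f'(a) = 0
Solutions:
 f(a) = -asin((C1 + exp(4*a))/(C1 - exp(4*a)))/2 + pi/2
 f(a) = asin((C1 + exp(4*a))/(C1 - exp(4*a)))/2


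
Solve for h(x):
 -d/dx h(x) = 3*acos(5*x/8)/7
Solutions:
 h(x) = C1 - 3*x*acos(5*x/8)/7 + 3*sqrt(64 - 25*x^2)/35


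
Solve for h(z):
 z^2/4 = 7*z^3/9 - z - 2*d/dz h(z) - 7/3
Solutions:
 h(z) = C1 + 7*z^4/72 - z^3/24 - z^2/4 - 7*z/6


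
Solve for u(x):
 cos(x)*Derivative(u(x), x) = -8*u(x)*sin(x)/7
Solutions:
 u(x) = C1*cos(x)^(8/7)


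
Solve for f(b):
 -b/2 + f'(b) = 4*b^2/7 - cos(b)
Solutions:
 f(b) = C1 + 4*b^3/21 + b^2/4 - sin(b)


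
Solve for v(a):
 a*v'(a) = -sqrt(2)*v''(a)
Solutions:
 v(a) = C1 + C2*erf(2^(1/4)*a/2)


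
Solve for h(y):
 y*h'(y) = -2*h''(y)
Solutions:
 h(y) = C1 + C2*erf(y/2)


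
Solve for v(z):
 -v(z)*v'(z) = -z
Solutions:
 v(z) = -sqrt(C1 + z^2)
 v(z) = sqrt(C1 + z^2)


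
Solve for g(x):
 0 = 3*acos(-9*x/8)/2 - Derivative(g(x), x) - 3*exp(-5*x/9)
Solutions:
 g(x) = C1 + 3*x*acos(-9*x/8)/2 + sqrt(64 - 81*x^2)/6 + 27*exp(-5*x/9)/5


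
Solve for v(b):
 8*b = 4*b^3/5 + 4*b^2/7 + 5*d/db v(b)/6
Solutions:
 v(b) = C1 - 6*b^4/25 - 8*b^3/35 + 24*b^2/5


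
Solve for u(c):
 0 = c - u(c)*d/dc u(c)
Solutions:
 u(c) = -sqrt(C1 + c^2)
 u(c) = sqrt(C1 + c^2)


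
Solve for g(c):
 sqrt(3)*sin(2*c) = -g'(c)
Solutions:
 g(c) = C1 + sqrt(3)*cos(2*c)/2


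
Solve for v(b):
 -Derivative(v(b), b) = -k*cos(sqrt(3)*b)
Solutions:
 v(b) = C1 + sqrt(3)*k*sin(sqrt(3)*b)/3


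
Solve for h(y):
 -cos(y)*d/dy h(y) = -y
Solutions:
 h(y) = C1 + Integral(y/cos(y), y)


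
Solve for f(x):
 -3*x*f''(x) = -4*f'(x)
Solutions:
 f(x) = C1 + C2*x^(7/3)


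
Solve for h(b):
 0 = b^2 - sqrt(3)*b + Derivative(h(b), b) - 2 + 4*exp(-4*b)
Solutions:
 h(b) = C1 - b^3/3 + sqrt(3)*b^2/2 + 2*b + exp(-4*b)


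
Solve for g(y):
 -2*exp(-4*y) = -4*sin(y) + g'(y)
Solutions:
 g(y) = C1 - 4*cos(y) + exp(-4*y)/2


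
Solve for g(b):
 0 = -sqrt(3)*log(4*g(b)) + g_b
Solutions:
 -sqrt(3)*Integral(1/(log(_y) + 2*log(2)), (_y, g(b)))/3 = C1 - b


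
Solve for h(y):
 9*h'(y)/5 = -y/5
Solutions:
 h(y) = C1 - y^2/18


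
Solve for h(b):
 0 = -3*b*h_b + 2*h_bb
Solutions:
 h(b) = C1 + C2*erfi(sqrt(3)*b/2)


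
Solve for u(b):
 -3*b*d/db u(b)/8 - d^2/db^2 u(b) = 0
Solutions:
 u(b) = C1 + C2*erf(sqrt(3)*b/4)


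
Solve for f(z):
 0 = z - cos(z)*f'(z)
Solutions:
 f(z) = C1 + Integral(z/cos(z), z)


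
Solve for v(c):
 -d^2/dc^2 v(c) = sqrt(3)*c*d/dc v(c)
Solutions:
 v(c) = C1 + C2*erf(sqrt(2)*3^(1/4)*c/2)


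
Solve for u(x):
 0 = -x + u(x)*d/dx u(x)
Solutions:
 u(x) = -sqrt(C1 + x^2)
 u(x) = sqrt(C1 + x^2)


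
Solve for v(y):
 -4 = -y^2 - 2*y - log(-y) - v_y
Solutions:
 v(y) = C1 - y^3/3 - y^2 - y*log(-y) + 5*y


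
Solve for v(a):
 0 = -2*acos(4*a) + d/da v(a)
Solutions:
 v(a) = C1 + 2*a*acos(4*a) - sqrt(1 - 16*a^2)/2


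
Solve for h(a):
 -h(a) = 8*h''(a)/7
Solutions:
 h(a) = C1*sin(sqrt(14)*a/4) + C2*cos(sqrt(14)*a/4)


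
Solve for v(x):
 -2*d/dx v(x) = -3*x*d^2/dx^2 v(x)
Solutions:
 v(x) = C1 + C2*x^(5/3)


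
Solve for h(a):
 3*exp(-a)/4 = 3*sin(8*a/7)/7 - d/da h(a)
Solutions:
 h(a) = C1 - 3*cos(8*a/7)/8 + 3*exp(-a)/4


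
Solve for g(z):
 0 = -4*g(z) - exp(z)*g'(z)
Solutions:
 g(z) = C1*exp(4*exp(-z))


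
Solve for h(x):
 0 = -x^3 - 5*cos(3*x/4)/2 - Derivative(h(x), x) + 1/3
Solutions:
 h(x) = C1 - x^4/4 + x/3 - 10*sin(3*x/4)/3


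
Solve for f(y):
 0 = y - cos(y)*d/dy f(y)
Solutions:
 f(y) = C1 + Integral(y/cos(y), y)


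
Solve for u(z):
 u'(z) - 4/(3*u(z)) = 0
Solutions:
 u(z) = -sqrt(C1 + 24*z)/3
 u(z) = sqrt(C1 + 24*z)/3


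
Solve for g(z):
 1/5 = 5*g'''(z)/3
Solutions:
 g(z) = C1 + C2*z + C3*z^2 + z^3/50


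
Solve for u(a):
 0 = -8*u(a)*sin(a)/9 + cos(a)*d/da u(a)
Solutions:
 u(a) = C1/cos(a)^(8/9)


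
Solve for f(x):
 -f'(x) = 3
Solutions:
 f(x) = C1 - 3*x


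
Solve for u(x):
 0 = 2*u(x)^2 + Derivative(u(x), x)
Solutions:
 u(x) = 1/(C1 + 2*x)


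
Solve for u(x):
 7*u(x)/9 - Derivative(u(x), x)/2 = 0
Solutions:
 u(x) = C1*exp(14*x/9)


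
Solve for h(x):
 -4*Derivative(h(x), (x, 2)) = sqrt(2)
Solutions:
 h(x) = C1 + C2*x - sqrt(2)*x^2/8


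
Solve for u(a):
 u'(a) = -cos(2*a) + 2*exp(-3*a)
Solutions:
 u(a) = C1 - sin(2*a)/2 - 2*exp(-3*a)/3


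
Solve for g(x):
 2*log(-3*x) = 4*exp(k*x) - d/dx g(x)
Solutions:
 g(x) = C1 - 2*x*log(-x) + 2*x*(1 - log(3)) + Piecewise((4*exp(k*x)/k, Ne(k, 0)), (4*x, True))


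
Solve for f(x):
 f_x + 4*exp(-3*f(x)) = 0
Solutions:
 f(x) = log(C1 - 12*x)/3
 f(x) = log((-3^(1/3) - 3^(5/6)*I)*(C1 - 4*x)^(1/3)/2)
 f(x) = log((-3^(1/3) + 3^(5/6)*I)*(C1 - 4*x)^(1/3)/2)


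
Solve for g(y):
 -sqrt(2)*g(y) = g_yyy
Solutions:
 g(y) = C3*exp(-2^(1/6)*y) + (C1*sin(2^(1/6)*sqrt(3)*y/2) + C2*cos(2^(1/6)*sqrt(3)*y/2))*exp(2^(1/6)*y/2)


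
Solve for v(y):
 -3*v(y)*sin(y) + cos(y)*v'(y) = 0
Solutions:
 v(y) = C1/cos(y)^3


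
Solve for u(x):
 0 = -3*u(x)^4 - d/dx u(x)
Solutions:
 u(x) = (-3^(2/3) - 3*3^(1/6)*I)*(1/(C1 + 3*x))^(1/3)/6
 u(x) = (-3^(2/3) + 3*3^(1/6)*I)*(1/(C1 + 3*x))^(1/3)/6
 u(x) = (1/(C1 + 9*x))^(1/3)


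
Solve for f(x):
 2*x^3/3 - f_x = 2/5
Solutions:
 f(x) = C1 + x^4/6 - 2*x/5


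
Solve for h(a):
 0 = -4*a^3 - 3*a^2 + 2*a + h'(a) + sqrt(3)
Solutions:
 h(a) = C1 + a^4 + a^3 - a^2 - sqrt(3)*a


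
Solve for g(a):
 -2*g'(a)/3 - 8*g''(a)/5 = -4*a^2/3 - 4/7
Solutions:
 g(a) = C1 + C2*exp(-5*a/12) + 2*a^3/3 - 24*a^2/5 + 4182*a/175


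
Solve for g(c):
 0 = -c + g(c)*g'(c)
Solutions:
 g(c) = -sqrt(C1 + c^2)
 g(c) = sqrt(C1 + c^2)


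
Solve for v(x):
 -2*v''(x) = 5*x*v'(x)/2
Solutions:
 v(x) = C1 + C2*erf(sqrt(10)*x/4)


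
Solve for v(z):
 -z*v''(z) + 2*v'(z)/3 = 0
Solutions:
 v(z) = C1 + C2*z^(5/3)


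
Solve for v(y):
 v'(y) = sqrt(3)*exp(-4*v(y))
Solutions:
 v(y) = log(-I*(C1 + 4*sqrt(3)*y)^(1/4))
 v(y) = log(I*(C1 + 4*sqrt(3)*y)^(1/4))
 v(y) = log(-(C1 + 4*sqrt(3)*y)^(1/4))
 v(y) = log(C1 + 4*sqrt(3)*y)/4


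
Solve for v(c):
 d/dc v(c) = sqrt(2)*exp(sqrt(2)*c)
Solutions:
 v(c) = C1 + exp(sqrt(2)*c)


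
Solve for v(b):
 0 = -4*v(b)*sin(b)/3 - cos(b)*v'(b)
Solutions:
 v(b) = C1*cos(b)^(4/3)


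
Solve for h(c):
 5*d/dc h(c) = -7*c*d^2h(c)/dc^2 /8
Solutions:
 h(c) = C1 + C2/c^(33/7)


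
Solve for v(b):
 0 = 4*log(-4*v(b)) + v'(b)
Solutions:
 Integral(1/(log(-_y) + 2*log(2)), (_y, v(b)))/4 = C1 - b


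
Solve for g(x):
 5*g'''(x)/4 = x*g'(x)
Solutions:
 g(x) = C1 + Integral(C2*airyai(10^(2/3)*x/5) + C3*airybi(10^(2/3)*x/5), x)


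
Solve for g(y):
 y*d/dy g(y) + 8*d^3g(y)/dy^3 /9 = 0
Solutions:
 g(y) = C1 + Integral(C2*airyai(-3^(2/3)*y/2) + C3*airybi(-3^(2/3)*y/2), y)


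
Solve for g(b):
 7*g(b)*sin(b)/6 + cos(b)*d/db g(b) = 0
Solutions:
 g(b) = C1*cos(b)^(7/6)


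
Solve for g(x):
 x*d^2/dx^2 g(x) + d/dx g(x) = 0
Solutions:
 g(x) = C1 + C2*log(x)


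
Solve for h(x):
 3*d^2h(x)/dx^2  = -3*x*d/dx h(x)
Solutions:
 h(x) = C1 + C2*erf(sqrt(2)*x/2)


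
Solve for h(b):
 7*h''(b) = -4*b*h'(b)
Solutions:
 h(b) = C1 + C2*erf(sqrt(14)*b/7)


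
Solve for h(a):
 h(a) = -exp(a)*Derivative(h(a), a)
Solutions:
 h(a) = C1*exp(exp(-a))


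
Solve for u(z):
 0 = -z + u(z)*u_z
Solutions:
 u(z) = -sqrt(C1 + z^2)
 u(z) = sqrt(C1 + z^2)


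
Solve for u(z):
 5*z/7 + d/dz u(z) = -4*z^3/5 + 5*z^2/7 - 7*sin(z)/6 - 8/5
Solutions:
 u(z) = C1 - z^4/5 + 5*z^3/21 - 5*z^2/14 - 8*z/5 + 7*cos(z)/6


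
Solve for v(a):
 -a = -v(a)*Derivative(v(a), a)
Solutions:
 v(a) = -sqrt(C1 + a^2)
 v(a) = sqrt(C1 + a^2)


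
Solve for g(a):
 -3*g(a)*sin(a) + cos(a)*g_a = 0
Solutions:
 g(a) = C1/cos(a)^3


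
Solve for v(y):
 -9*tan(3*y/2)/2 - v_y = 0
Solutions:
 v(y) = C1 + 3*log(cos(3*y/2))


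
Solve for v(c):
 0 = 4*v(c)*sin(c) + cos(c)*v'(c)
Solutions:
 v(c) = C1*cos(c)^4


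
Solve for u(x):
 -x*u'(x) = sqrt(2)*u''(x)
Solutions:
 u(x) = C1 + C2*erf(2^(1/4)*x/2)


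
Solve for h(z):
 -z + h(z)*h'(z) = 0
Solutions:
 h(z) = -sqrt(C1 + z^2)
 h(z) = sqrt(C1 + z^2)


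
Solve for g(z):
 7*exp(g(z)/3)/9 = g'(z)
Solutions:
 g(z) = 3*log(-1/(C1 + 7*z)) + 9*log(3)


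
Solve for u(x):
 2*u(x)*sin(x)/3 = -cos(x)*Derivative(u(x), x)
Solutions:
 u(x) = C1*cos(x)^(2/3)


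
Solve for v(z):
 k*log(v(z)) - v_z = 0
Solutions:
 li(v(z)) = C1 + k*z


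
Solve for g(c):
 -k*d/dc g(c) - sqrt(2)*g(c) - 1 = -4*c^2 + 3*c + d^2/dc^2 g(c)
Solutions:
 g(c) = C1*exp(c*(-k + sqrt(k^2 - 4*sqrt(2)))/2) + C2*exp(-c*(k + sqrt(k^2 - 4*sqrt(2)))/2) + 2*sqrt(2)*c^2 - 4*c*k - 3*sqrt(2)*c/2 + 2*sqrt(2)*k^2 + 3*k/2 - 4 - sqrt(2)/2


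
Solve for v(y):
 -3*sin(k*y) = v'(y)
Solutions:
 v(y) = C1 + 3*cos(k*y)/k


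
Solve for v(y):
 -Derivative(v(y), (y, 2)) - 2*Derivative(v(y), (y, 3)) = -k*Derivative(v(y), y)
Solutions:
 v(y) = C1 + C2*exp(y*(sqrt(8*k + 1) - 1)/4) + C3*exp(-y*(sqrt(8*k + 1) + 1)/4)


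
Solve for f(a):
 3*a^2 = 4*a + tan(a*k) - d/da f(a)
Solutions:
 f(a) = C1 - a^3 + 2*a^2 + Piecewise((-log(cos(a*k))/k, Ne(k, 0)), (0, True))


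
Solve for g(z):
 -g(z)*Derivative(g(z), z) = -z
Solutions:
 g(z) = -sqrt(C1 + z^2)
 g(z) = sqrt(C1 + z^2)


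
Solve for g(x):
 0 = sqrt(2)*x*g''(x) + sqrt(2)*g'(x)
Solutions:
 g(x) = C1 + C2*log(x)


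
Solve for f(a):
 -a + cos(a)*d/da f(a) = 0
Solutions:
 f(a) = C1 + Integral(a/cos(a), a)


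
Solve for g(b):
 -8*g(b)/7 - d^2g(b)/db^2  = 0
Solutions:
 g(b) = C1*sin(2*sqrt(14)*b/7) + C2*cos(2*sqrt(14)*b/7)


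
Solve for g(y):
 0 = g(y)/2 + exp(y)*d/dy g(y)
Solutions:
 g(y) = C1*exp(exp(-y)/2)


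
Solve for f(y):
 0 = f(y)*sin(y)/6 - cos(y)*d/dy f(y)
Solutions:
 f(y) = C1/cos(y)^(1/6)


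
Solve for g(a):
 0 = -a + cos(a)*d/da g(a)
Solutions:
 g(a) = C1 + Integral(a/cos(a), a)


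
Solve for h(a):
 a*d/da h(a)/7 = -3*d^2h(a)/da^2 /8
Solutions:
 h(a) = C1 + C2*erf(2*sqrt(21)*a/21)


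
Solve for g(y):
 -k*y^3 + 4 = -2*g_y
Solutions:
 g(y) = C1 + k*y^4/8 - 2*y


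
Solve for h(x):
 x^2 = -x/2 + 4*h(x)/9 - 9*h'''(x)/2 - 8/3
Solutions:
 h(x) = C3*exp(2*3^(2/3)*x/9) + 9*x^2/4 + 9*x/8 + (C1*sin(3^(1/6)*x/3) + C2*cos(3^(1/6)*x/3))*exp(-3^(2/3)*x/9) + 6


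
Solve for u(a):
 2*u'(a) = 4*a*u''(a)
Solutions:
 u(a) = C1 + C2*a^(3/2)


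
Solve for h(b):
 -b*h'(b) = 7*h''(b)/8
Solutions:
 h(b) = C1 + C2*erf(2*sqrt(7)*b/7)


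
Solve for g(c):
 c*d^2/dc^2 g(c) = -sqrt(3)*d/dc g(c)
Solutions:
 g(c) = C1 + C2*c^(1 - sqrt(3))


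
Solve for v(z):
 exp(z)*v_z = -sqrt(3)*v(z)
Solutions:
 v(z) = C1*exp(sqrt(3)*exp(-z))


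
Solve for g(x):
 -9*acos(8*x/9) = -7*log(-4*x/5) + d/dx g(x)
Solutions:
 g(x) = C1 + 7*x*log(-x) - 9*x*acos(8*x/9) - 7*x*log(5) - 7*x + 14*x*log(2) + 9*sqrt(81 - 64*x^2)/8


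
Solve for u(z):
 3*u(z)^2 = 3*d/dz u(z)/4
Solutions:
 u(z) = -1/(C1 + 4*z)


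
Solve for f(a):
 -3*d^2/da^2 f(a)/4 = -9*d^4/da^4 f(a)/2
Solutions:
 f(a) = C1 + C2*a + C3*exp(-sqrt(6)*a/6) + C4*exp(sqrt(6)*a/6)


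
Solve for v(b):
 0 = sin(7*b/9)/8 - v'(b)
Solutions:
 v(b) = C1 - 9*cos(7*b/9)/56


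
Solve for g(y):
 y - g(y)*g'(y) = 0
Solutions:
 g(y) = -sqrt(C1 + y^2)
 g(y) = sqrt(C1 + y^2)


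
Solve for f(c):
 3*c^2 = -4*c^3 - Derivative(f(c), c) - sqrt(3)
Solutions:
 f(c) = C1 - c^4 - c^3 - sqrt(3)*c


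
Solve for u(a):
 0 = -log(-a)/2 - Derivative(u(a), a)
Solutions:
 u(a) = C1 - a*log(-a)/2 + a/2


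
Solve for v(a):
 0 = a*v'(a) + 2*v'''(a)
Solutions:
 v(a) = C1 + Integral(C2*airyai(-2^(2/3)*a/2) + C3*airybi(-2^(2/3)*a/2), a)


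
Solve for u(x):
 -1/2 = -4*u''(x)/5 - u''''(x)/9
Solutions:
 u(x) = C1 + C2*x + C3*sin(6*sqrt(5)*x/5) + C4*cos(6*sqrt(5)*x/5) + 5*x^2/16


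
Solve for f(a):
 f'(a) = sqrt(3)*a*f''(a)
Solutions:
 f(a) = C1 + C2*a^(sqrt(3)/3 + 1)


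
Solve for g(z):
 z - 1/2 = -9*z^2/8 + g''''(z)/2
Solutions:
 g(z) = C1 + C2*z + C3*z^2 + C4*z^3 + z^6/160 + z^5/60 - z^4/24


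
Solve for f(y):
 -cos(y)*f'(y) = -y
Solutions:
 f(y) = C1 + Integral(y/cos(y), y)


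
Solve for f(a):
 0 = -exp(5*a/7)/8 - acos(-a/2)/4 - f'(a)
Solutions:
 f(a) = C1 - a*acos(-a/2)/4 - sqrt(4 - a^2)/4 - 7*exp(5*a/7)/40


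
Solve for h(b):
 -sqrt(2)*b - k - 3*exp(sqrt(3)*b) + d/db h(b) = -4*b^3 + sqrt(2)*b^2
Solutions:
 h(b) = C1 - b^4 + sqrt(2)*b^3/3 + sqrt(2)*b^2/2 + b*k + sqrt(3)*exp(sqrt(3)*b)


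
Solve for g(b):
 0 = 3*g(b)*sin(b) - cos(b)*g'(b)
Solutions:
 g(b) = C1/cos(b)^3


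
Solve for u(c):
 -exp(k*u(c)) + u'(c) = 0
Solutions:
 u(c) = Piecewise((log(-1/(C1*k + c*k))/k, Ne(k, 0)), (nan, True))
 u(c) = Piecewise((C1 + c, Eq(k, 0)), (nan, True))


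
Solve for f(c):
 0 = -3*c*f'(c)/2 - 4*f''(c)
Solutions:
 f(c) = C1 + C2*erf(sqrt(3)*c/4)


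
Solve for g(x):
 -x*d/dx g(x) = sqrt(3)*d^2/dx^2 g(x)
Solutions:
 g(x) = C1 + C2*erf(sqrt(2)*3^(3/4)*x/6)


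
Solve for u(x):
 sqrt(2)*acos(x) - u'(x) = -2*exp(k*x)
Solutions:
 u(x) = C1 + sqrt(2)*(x*acos(x) - sqrt(1 - x^2)) + 2*Piecewise((exp(k*x)/k, Ne(k, 0)), (x, True))


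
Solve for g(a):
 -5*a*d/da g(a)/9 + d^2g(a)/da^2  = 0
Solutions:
 g(a) = C1 + C2*erfi(sqrt(10)*a/6)


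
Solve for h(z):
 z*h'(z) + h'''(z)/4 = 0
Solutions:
 h(z) = C1 + Integral(C2*airyai(-2^(2/3)*z) + C3*airybi(-2^(2/3)*z), z)


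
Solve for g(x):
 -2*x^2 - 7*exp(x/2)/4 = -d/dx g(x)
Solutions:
 g(x) = C1 + 2*x^3/3 + 7*exp(x/2)/2


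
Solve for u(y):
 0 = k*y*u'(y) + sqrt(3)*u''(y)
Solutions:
 u(y) = Piecewise((-sqrt(2)*3^(1/4)*sqrt(pi)*C1*erf(sqrt(2)*3^(3/4)*sqrt(k)*y/6)/(2*sqrt(k)) - C2, (k > 0) | (k < 0)), (-C1*y - C2, True))


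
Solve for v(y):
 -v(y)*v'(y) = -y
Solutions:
 v(y) = -sqrt(C1 + y^2)
 v(y) = sqrt(C1 + y^2)


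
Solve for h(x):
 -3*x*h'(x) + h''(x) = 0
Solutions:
 h(x) = C1 + C2*erfi(sqrt(6)*x/2)


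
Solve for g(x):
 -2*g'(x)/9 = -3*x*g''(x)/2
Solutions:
 g(x) = C1 + C2*x^(31/27)


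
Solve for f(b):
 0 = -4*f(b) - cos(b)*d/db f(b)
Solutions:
 f(b) = C1*(sin(b)^2 - 2*sin(b) + 1)/(sin(b)^2 + 2*sin(b) + 1)


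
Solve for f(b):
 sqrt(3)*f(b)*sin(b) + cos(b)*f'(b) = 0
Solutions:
 f(b) = C1*cos(b)^(sqrt(3))


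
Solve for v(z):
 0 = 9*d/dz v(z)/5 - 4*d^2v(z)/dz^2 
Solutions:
 v(z) = C1 + C2*exp(9*z/20)


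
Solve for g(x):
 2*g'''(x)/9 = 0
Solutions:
 g(x) = C1 + C2*x + C3*x^2


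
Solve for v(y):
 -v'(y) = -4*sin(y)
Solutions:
 v(y) = C1 - 4*cos(y)


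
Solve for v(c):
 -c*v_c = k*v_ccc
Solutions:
 v(c) = C1 + Integral(C2*airyai(c*(-1/k)^(1/3)) + C3*airybi(c*(-1/k)^(1/3)), c)
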